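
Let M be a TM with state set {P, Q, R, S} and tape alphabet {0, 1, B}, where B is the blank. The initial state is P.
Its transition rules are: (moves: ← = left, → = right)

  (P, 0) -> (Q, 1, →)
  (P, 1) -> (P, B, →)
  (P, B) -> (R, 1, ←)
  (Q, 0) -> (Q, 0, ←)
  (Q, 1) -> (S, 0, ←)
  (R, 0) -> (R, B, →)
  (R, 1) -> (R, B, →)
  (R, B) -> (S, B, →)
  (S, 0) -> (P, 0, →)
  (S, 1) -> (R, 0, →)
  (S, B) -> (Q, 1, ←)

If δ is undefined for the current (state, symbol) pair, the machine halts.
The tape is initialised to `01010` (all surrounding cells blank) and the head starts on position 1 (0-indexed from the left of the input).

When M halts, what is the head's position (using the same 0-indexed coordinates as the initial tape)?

5

P | 0[1]010BB   read 1 → write B, move →, go to P
P | 0B[0]10BB   read 0 → write 1, move →, go to Q
Q | 0B1[1]0BB   read 1 → write 0, move ←, go to S
S | 0B[1]00BB   read 1 → write 0, move →, go to R
R | 0B0[0]0BB   read 0 → write B, move →, go to R
R | 0B0B[0]BB   read 0 → write B, move →, go to R
R | 0B0BB[B]B   read B → write B, move →, go to S
S | 0B0BBB[B]   read B → write 1, move ←, go to Q
Q | 0B0BB[B]1
At halt the head is at cell 5.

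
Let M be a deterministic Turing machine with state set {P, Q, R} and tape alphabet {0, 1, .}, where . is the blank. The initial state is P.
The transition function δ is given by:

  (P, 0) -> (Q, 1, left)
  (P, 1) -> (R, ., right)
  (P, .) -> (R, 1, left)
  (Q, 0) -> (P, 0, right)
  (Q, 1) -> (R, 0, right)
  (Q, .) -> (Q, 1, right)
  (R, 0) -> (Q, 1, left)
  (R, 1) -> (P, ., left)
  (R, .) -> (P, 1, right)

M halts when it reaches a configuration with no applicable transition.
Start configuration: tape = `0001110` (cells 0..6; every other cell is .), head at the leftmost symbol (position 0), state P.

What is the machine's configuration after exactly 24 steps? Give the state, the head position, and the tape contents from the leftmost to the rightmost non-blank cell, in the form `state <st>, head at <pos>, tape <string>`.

state=P head=0 tape=..[0]001110   (P,0)→(Q,1,left)
state=Q head=-1 tape=.[.]1001110   (Q,.)→(Q,1,right)
state=Q head=0 tape=.1[1]001110   (Q,1)→(R,0,right)
state=R head=1 tape=.10[0]01110   (R,0)→(Q,1,left)
state=Q head=0 tape=.1[0]101110   (Q,0)→(P,0,right)
state=P head=1 tape=.10[1]01110   (P,1)→(R,.,right)
state=R head=2 tape=.10.[0]1110   (R,0)→(Q,1,left)
state=Q head=1 tape=.10[.]11110   (Q,.)→(Q,1,right)
state=Q head=2 tape=.101[1]1110   (Q,1)→(R,0,right)
state=R head=3 tape=.1010[1]110   (R,1)→(P,.,left)
state=P head=2 tape=.101[0].110   (P,0)→(Q,1,left)
state=Q head=1 tape=.10[1]1.110   (Q,1)→(R,0,right)
state=R head=2 tape=.100[1].110   (R,1)→(P,.,left)
state=P head=1 tape=.10[0]..110   (P,0)→(Q,1,left)
state=Q head=0 tape=.1[0]1..110   (Q,0)→(P,0,right)
state=P head=1 tape=.10[1]..110   (P,1)→(R,.,right)
state=R head=2 tape=.10.[.].110   (R,.)→(P,1,right)
state=P head=3 tape=.10.1[.]110   (P,.)→(R,1,left)
state=R head=2 tape=.10.[1]1110   (R,1)→(P,.,left)
state=P head=1 tape=.10[.].1110   (P,.)→(R,1,left)
state=R head=0 tape=.1[0]1.1110   (R,0)→(Q,1,left)
state=Q head=-1 tape=.[1]11.1110   (Q,1)→(R,0,right)
state=R head=0 tape=.0[1]1.1110   (R,1)→(P,.,left)
state=P head=-1 tape=.[0].1.1110   (P,0)→(Q,1,left)
state=Q head=-2 tape=[.]1.1.1110
After 24 steps: state Q, head at -2, tape 1.1.1110.

state Q, head at -2, tape 1.1.1110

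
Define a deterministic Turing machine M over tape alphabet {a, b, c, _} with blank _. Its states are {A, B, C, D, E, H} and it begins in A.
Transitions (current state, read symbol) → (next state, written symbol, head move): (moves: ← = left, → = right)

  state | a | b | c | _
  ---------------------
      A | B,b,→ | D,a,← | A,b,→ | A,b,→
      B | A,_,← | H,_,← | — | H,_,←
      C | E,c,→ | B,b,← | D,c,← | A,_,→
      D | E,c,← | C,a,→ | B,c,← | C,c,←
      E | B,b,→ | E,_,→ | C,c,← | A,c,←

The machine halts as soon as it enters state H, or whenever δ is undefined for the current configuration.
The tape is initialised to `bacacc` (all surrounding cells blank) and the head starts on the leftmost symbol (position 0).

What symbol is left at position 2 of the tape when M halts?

A | __[b]acacc   read b → write a, move ←, go to D
D | _[_]aacacc   read _ → write c, move ←, go to C
C | [_]caacacc   read _ → write _, move →, go to A
A | _[c]aacacc   read c → write b, move →, go to A
A | _b[a]acacc   read a → write b, move →, go to B
B | _bb[a]cacc   read a → write _, move ←, go to A
A | _b[b]_cacc   read b → write a, move ←, go to D
D | _[b]a_cacc   read b → write a, move →, go to C
C | _a[a]_cacc   read a → write c, move →, go to E
E | _ac[_]cacc   read _ → write c, move ←, go to A
A | _a[c]ccacc   read c → write b, move →, go to A
A | _ab[c]cacc   read c → write b, move →, go to A
A | _abb[c]acc   read c → write b, move →, go to A
A | _abbb[a]cc   read a → write b, move →, go to B
B | _abbbb[c]c
Cell 2 holds b when M halts.

b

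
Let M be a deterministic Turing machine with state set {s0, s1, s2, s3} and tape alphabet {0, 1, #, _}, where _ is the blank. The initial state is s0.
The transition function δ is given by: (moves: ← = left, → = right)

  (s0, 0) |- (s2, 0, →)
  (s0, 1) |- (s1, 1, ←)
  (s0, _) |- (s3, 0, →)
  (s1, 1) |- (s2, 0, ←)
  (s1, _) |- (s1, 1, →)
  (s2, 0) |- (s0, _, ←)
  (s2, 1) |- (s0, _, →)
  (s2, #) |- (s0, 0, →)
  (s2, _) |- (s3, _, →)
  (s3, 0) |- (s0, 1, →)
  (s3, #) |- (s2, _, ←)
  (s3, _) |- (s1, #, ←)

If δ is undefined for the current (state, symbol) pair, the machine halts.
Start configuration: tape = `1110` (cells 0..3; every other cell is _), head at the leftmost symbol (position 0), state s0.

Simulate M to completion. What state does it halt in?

s1

s0 | _[1]110_   read 1 → write 1, move ←, go to s1
s1 | [_]1110_   read _ → write 1, move →, go to s1
s1 | 1[1]110_   read 1 → write 0, move ←, go to s2
s2 | [1]0110_   read 1 → write _, move →, go to s0
s0 | _[0]110_   read 0 → write 0, move →, go to s2
s2 | _0[1]10_   read 1 → write _, move →, go to s0
s0 | _0_[1]0_   read 1 → write 1, move ←, go to s1
s1 | _0[_]10_   read _ → write 1, move →, go to s1
s1 | _01[1]0_   read 1 → write 0, move ←, go to s2
s2 | _0[1]00_   read 1 → write _, move →, go to s0
s0 | _0_[0]0_   read 0 → write 0, move →, go to s2
s2 | _0_0[0]_   read 0 → write _, move ←, go to s0
s0 | _0_[0]__   read 0 → write 0, move →, go to s2
s2 | _0_0[_]_   read _ → write _, move →, go to s3
s3 | _0_0_[_]   read _ → write #, move ←, go to s1
s1 | _0_0[_]#   read _ → write 1, move →, go to s1
s1 | _0_01[#]
No transition is defined for (s1, #); M halts in state s1.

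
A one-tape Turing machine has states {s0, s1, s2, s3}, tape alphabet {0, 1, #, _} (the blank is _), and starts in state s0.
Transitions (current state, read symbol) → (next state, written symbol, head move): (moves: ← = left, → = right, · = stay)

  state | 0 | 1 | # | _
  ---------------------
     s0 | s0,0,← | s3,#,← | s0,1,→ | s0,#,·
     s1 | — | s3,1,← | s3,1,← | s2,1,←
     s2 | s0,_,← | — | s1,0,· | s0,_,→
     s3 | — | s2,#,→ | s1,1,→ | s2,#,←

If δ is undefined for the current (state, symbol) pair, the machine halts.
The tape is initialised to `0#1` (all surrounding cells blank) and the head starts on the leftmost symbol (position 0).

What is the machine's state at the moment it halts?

s1

s0 | ___[0]#1   read 0 → write 0, move ←, go to s0
s0 | __[_]0#1   read _ → write #, move ·, go to s0
s0 | __[#]0#1   read # → write 1, move →, go to s0
s0 | __1[0]#1   read 0 → write 0, move ←, go to s0
s0 | __[1]0#1   read 1 → write #, move ←, go to s3
s3 | _[_]#0#1   read _ → write #, move ←, go to s2
s2 | [_]##0#1   read _ → write _, move →, go to s0
s0 | _[#]#0#1   read # → write 1, move →, go to s0
s0 | _1[#]0#1   read # → write 1, move →, go to s0
s0 | _11[0]#1   read 0 → write 0, move ←, go to s0
s0 | _1[1]0#1   read 1 → write #, move ←, go to s3
s3 | _[1]#0#1   read 1 → write #, move →, go to s2
s2 | _#[#]0#1   read # → write 0, move ·, go to s1
s1 | _#[0]0#1
No transition is defined for (s1, 0); M halts in state s1.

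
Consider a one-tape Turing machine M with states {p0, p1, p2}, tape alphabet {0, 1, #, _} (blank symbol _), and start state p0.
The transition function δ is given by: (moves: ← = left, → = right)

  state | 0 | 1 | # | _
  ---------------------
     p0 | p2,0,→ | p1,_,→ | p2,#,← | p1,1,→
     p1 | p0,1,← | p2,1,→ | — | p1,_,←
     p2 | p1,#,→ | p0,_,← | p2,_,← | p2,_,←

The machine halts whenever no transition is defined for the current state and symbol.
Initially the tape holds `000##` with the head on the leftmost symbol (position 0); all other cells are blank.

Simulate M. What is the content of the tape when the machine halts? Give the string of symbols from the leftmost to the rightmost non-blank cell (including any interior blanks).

state=p0 head=0 tape=[0]00##   (p0,0)→(p2,0,→)
state=p2 head=1 tape=0[0]0##   (p2,0)→(p1,#,→)
state=p1 head=2 tape=0#[0]##   (p1,0)→(p0,1,←)
state=p0 head=1 tape=0[#]1##   (p0,#)→(p2,#,←)
state=p2 head=0 tape=[0]#1##   (p2,0)→(p1,#,→)
state=p1 head=1 tape=#[#]1##
The non-blank tape span at halt is ##1##.

##1##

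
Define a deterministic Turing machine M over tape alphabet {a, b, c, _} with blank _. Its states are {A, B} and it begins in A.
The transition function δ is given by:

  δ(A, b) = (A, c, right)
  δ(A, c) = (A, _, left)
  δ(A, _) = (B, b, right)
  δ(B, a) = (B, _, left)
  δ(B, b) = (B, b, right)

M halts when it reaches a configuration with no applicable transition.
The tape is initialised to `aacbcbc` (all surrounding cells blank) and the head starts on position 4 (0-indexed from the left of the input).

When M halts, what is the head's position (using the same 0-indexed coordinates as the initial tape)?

state=A head=4 tape=aacb[c]bc   (A,c)→(A,_,left)
state=A head=3 tape=aac[b]_bc   (A,b)→(A,c,right)
state=A head=4 tape=aacc[_]bc   (A,_)→(B,b,right)
state=B head=5 tape=aaccb[b]c   (B,b)→(B,b,right)
state=B head=6 tape=aaccbb[c]
At halt the head is at cell 6.

6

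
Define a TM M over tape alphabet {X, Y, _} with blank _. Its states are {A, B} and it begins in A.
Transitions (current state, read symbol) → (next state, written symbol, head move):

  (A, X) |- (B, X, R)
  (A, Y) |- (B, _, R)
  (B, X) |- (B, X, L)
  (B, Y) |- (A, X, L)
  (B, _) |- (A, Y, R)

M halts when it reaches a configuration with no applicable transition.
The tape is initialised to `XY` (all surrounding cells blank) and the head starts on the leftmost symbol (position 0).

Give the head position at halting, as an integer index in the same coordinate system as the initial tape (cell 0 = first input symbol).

-2

state=A head=0 tape=__[X]Y   (A,X)→(B,X,R)
state=B head=1 tape=__X[Y]   (B,Y)→(A,X,L)
state=A head=0 tape=__[X]X   (A,X)→(B,X,R)
state=B head=1 tape=__X[X]   (B,X)→(B,X,L)
state=B head=0 tape=__[X]X   (B,X)→(B,X,L)
state=B head=-1 tape=_[_]XX   (B,_)→(A,Y,R)
state=A head=0 tape=_Y[X]X   (A,X)→(B,X,R)
state=B head=1 tape=_YX[X]   (B,X)→(B,X,L)
state=B head=0 tape=_Y[X]X   (B,X)→(B,X,L)
state=B head=-1 tape=_[Y]XX   (B,Y)→(A,X,L)
state=A head=-2 tape=[_]XXX
At halt the head is at cell -2.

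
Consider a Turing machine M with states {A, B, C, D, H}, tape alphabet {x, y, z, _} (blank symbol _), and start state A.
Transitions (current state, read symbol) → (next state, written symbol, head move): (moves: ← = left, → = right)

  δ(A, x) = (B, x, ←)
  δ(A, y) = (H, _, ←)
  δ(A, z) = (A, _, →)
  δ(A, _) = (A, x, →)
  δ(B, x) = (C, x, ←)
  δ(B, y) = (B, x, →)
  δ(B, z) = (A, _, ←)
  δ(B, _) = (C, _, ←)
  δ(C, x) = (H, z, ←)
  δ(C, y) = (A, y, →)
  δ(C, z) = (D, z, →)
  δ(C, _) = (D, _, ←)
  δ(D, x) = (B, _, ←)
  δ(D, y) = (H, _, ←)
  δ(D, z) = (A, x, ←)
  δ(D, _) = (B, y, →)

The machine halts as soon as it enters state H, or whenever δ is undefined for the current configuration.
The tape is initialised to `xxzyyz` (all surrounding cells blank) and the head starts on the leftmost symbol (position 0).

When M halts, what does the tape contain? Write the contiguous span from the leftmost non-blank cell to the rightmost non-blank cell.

A | ___[x]xzyyz   read x → write x, move ←, go to B
B | __[_]xxzyyz   read _ → write _, move ←, go to C
C | _[_]_xxzyyz   read _ → write _, move ←, go to D
D | [_]__xxzyyz   read _ → write y, move →, go to B
B | y[_]_xxzyyz   read _ → write _, move ←, go to C
C | [y]__xxzyyz   read y → write y, move →, go to A
A | y[_]_xxzyyz   read _ → write x, move →, go to A
A | yx[_]xxzyyz   read _ → write x, move →, go to A
A | yxx[x]xzyyz   read x → write x, move ←, go to B
B | yx[x]xxzyyz   read x → write x, move ←, go to C
C | y[x]xxxzyyz   read x → write z, move ←, go to H
H | [y]zxxxzyyz
The non-blank tape span at halt is yzxxxzyyz.

yzxxxzyyz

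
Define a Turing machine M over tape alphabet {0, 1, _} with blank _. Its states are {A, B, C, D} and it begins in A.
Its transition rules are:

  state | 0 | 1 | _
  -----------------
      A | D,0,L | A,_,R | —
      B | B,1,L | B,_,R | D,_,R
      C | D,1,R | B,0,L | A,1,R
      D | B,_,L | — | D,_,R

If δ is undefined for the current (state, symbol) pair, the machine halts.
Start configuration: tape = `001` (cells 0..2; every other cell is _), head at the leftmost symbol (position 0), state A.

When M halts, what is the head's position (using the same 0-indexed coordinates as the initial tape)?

A | _[0]01   read 0 → write 0, move L, go to D
D | [_]001   read _ → write _, move R, go to D
D | _[0]01   read 0 → write _, move L, go to B
B | [_]_01   read _ → write _, move R, go to D
D | _[_]01   read _ → write _, move R, go to D
D | __[0]1   read 0 → write _, move L, go to B
B | _[_]_1   read _ → write _, move R, go to D
D | __[_]1   read _ → write _, move R, go to D
D | ___[1]
At halt the head is at cell 2.

2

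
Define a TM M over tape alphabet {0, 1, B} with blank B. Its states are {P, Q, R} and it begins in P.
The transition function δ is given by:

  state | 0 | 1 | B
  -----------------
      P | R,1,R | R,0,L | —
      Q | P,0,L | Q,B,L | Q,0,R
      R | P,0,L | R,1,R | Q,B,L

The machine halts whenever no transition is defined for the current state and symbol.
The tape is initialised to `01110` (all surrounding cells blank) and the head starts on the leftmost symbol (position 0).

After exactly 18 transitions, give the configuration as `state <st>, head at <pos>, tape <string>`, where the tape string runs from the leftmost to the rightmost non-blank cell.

state Q, head at 0, tape 0000000

state=P head=0 tape=BB[0]1110   (P,0)→(R,1,R)
state=R head=1 tape=BB1[1]110   (R,1)→(R,1,R)
state=R head=2 tape=BB11[1]10   (R,1)→(R,1,R)
state=R head=3 tape=BB111[1]0   (R,1)→(R,1,R)
state=R head=4 tape=BB1111[0]   (R,0)→(P,0,L)
state=P head=3 tape=BB111[1]0   (P,1)→(R,0,L)
state=R head=2 tape=BB11[1]00   (R,1)→(R,1,R)
state=R head=3 tape=BB111[0]0   (R,0)→(P,0,L)
state=P head=2 tape=BB11[1]00   (P,1)→(R,0,L)
state=R head=1 tape=BB1[1]000   (R,1)→(R,1,R)
state=R head=2 tape=BB11[0]00   (R,0)→(P,0,L)
state=P head=1 tape=BB1[1]000   (P,1)→(R,0,L)
state=R head=0 tape=BB[1]0000   (R,1)→(R,1,R)
state=R head=1 tape=BB1[0]000   (R,0)→(P,0,L)
state=P head=0 tape=BB[1]0000   (P,1)→(R,0,L)
state=R head=-1 tape=B[B]00000   (R,B)→(Q,B,L)
state=Q head=-2 tape=[B]B00000   (Q,B)→(Q,0,R)
state=Q head=-1 tape=0[B]00000   (Q,B)→(Q,0,R)
state=Q head=0 tape=00[0]0000
After 18 steps: state Q, head at 0, tape 0000000.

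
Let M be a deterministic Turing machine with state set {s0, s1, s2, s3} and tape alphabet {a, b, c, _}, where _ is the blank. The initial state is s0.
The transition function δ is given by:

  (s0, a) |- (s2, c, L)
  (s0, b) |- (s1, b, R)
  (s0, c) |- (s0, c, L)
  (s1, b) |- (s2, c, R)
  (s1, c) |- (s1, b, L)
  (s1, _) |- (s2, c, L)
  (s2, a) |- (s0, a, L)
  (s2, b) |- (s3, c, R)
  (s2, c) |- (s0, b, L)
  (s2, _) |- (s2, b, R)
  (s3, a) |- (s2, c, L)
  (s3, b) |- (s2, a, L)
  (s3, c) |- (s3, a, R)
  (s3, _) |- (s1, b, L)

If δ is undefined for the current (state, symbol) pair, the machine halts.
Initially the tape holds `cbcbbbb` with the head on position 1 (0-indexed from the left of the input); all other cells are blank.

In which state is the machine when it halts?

state=s0 head=1 tape=_c[b]cbbbb   (s0,b)→(s1,b,R)
state=s1 head=2 tape=_cb[c]bbbb   (s1,c)→(s1,b,L)
state=s1 head=1 tape=_c[b]bbbbb   (s1,b)→(s2,c,R)
state=s2 head=2 tape=_cc[b]bbbb   (s2,b)→(s3,c,R)
state=s3 head=3 tape=_ccc[b]bbb   (s3,b)→(s2,a,L)
state=s2 head=2 tape=_cc[c]abbb   (s2,c)→(s0,b,L)
state=s0 head=1 tape=_c[c]babbb   (s0,c)→(s0,c,L)
state=s0 head=0 tape=_[c]cbabbb   (s0,c)→(s0,c,L)
state=s0 head=-1 tape=[_]ccbabbb
No transition is defined for (s0, _); M halts in state s0.

s0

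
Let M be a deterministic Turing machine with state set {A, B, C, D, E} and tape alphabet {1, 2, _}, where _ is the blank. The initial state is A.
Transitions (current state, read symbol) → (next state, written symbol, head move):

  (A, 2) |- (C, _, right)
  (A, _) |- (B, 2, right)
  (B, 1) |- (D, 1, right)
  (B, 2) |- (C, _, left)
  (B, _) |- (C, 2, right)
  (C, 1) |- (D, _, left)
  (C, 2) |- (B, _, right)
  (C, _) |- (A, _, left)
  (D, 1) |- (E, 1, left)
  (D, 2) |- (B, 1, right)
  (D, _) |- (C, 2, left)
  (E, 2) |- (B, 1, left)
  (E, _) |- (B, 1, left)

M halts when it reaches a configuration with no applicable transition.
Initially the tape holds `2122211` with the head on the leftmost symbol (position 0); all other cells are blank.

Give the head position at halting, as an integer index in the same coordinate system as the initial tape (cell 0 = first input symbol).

A | __[2]122211   read 2 → write _, move right, go to C
C | ___[1]22211   read 1 → write _, move left, go to D
D | __[_]_22211   read _ → write 2, move left, go to C
C | _[_]2_22211   read _ → write _, move left, go to A
A | [_]_2_22211   read _ → write 2, move right, go to B
B | 2[_]2_22211   read _ → write 2, move right, go to C
C | 22[2]_22211   read 2 → write _, move right, go to B
B | 22_[_]22211   read _ → write 2, move right, go to C
C | 22_2[2]2211   read 2 → write _, move right, go to B
B | 22_2_[2]211   read 2 → write _, move left, go to C
C | 22_2[_]_211   read _ → write _, move left, go to A
A | 22_[2]__211   read 2 → write _, move right, go to C
C | 22__[_]_211   read _ → write _, move left, go to A
A | 22_[_]__211   read _ → write 2, move right, go to B
B | 22_2[_]_211   read _ → write 2, move right, go to C
C | 22_22[_]211   read _ → write _, move left, go to A
A | 22_2[2]_211   read 2 → write _, move right, go to C
C | 22_2_[_]211   read _ → write _, move left, go to A
A | 22_2[_]_211   read _ → write 2, move right, go to B
B | 22_22[_]211   read _ → write 2, move right, go to C
C | 22_222[2]11   read 2 → write _, move right, go to B
B | 22_222_[1]1   read 1 → write 1, move right, go to D
D | 22_222_1[1]   read 1 → write 1, move left, go to E
E | 22_222_[1]1
At halt the head is at cell 5.

5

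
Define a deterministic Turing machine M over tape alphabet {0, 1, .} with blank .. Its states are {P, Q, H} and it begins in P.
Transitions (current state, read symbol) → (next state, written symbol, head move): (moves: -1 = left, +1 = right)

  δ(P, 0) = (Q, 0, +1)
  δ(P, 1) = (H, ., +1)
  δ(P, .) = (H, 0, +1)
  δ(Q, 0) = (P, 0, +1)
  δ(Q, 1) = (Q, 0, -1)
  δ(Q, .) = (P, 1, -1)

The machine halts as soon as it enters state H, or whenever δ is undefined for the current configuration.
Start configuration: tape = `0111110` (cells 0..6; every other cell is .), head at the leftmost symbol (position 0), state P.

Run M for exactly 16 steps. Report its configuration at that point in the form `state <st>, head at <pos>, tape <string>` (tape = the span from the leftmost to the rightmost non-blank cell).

state Q, head at 6, tape 0000000

state=P head=0 tape=[0]111110   (P,0)→(Q,0,+1)
state=Q head=1 tape=0[1]11110   (Q,1)→(Q,0,-1)
state=Q head=0 tape=[0]011110   (Q,0)→(P,0,+1)
state=P head=1 tape=0[0]11110   (P,0)→(Q,0,+1)
state=Q head=2 tape=00[1]1110   (Q,1)→(Q,0,-1)
state=Q head=1 tape=0[0]01110   (Q,0)→(P,0,+1)
state=P head=2 tape=00[0]1110   (P,0)→(Q,0,+1)
state=Q head=3 tape=000[1]110   (Q,1)→(Q,0,-1)
state=Q head=2 tape=00[0]0110   (Q,0)→(P,0,+1)
state=P head=3 tape=000[0]110   (P,0)→(Q,0,+1)
state=Q head=4 tape=0000[1]10   (Q,1)→(Q,0,-1)
state=Q head=3 tape=000[0]010   (Q,0)→(P,0,+1)
state=P head=4 tape=0000[0]10   (P,0)→(Q,0,+1)
state=Q head=5 tape=00000[1]0   (Q,1)→(Q,0,-1)
state=Q head=4 tape=0000[0]00   (Q,0)→(P,0,+1)
state=P head=5 tape=00000[0]0   (P,0)→(Q,0,+1)
state=Q head=6 tape=000000[0]
After 16 steps: state Q, head at 6, tape 0000000.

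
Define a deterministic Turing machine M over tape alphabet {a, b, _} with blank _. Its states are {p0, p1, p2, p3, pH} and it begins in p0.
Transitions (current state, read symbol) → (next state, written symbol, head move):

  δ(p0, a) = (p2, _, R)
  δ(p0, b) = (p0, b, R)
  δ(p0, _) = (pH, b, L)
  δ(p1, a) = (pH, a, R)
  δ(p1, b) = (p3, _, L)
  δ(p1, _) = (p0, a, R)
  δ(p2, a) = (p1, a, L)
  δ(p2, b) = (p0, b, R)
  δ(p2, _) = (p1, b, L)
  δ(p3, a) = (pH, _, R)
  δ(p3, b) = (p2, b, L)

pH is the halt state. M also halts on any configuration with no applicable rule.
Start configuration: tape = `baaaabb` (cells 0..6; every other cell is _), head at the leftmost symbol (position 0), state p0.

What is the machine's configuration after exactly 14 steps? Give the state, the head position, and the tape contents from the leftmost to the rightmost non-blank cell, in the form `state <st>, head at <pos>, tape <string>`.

state pH, head at 6, tape baaa_bbb

p0 | [b]aaaabb_   read b → write b, move R, go to p0
p0 | b[a]aaabb_   read a → write _, move R, go to p2
p2 | b_[a]aabb_   read a → write a, move L, go to p1
p1 | b[_]aaabb_   read _ → write a, move R, go to p0
p0 | ba[a]aabb_   read a → write _, move R, go to p2
p2 | ba_[a]abb_   read a → write a, move L, go to p1
p1 | ba[_]aabb_   read _ → write a, move R, go to p0
p0 | baa[a]abb_   read a → write _, move R, go to p2
p2 | baa_[a]bb_   read a → write a, move L, go to p1
p1 | baa[_]abb_   read _ → write a, move R, go to p0
p0 | baaa[a]bb_   read a → write _, move R, go to p2
p2 | baaa_[b]b_   read b → write b, move R, go to p0
p0 | baaa_b[b]_   read b → write b, move R, go to p0
p0 | baaa_bb[_]   read _ → write b, move L, go to pH
pH | baaa_b[b]b
After 14 steps: state pH, head at 6, tape baaa_bbb.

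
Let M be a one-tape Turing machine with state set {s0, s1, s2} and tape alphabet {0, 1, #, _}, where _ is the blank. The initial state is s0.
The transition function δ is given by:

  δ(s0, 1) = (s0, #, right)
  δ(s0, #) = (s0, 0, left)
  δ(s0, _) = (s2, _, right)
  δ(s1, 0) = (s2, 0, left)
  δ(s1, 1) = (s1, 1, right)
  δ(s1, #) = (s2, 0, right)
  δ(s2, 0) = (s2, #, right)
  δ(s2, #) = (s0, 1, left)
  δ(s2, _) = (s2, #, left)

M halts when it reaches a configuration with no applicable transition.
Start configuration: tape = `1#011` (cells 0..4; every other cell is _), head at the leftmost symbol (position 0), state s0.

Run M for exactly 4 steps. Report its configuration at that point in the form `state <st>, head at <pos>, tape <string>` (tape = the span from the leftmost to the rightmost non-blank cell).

state s2, head at 0, tape 00011

state=s0 head=0 tape=_[1]#011   (s0,1)→(s0,#,right)
state=s0 head=1 tape=_#[#]011   (s0,#)→(s0,0,left)
state=s0 head=0 tape=_[#]0011   (s0,#)→(s0,0,left)
state=s0 head=-1 tape=[_]00011   (s0,_)→(s2,_,right)
state=s2 head=0 tape=_[0]0011
After 4 steps: state s2, head at 0, tape 00011.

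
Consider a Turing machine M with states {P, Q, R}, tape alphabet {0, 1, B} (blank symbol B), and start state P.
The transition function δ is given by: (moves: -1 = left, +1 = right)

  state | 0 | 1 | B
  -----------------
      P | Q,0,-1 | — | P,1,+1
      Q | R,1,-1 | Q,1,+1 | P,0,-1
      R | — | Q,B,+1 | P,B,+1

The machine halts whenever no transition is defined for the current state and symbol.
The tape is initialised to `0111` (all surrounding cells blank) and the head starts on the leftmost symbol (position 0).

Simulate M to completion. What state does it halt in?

state=P head=0 tape=BB[0]111B   (P,0)→(Q,0,-1)
state=Q head=-1 tape=B[B]0111B   (Q,B)→(P,0,-1)
state=P head=-2 tape=[B]00111B   (P,B)→(P,1,+1)
state=P head=-1 tape=1[0]0111B   (P,0)→(Q,0,-1)
state=Q head=-2 tape=[1]00111B   (Q,1)→(Q,1,+1)
state=Q head=-1 tape=1[0]0111B   (Q,0)→(R,1,-1)
state=R head=-2 tape=[1]10111B   (R,1)→(Q,B,+1)
state=Q head=-1 tape=B[1]0111B   (Q,1)→(Q,1,+1)
state=Q head=0 tape=B1[0]111B   (Q,0)→(R,1,-1)
state=R head=-1 tape=B[1]1111B   (R,1)→(Q,B,+1)
state=Q head=0 tape=BB[1]111B   (Q,1)→(Q,1,+1)
state=Q head=1 tape=BB1[1]11B   (Q,1)→(Q,1,+1)
state=Q head=2 tape=BB11[1]1B   (Q,1)→(Q,1,+1)
state=Q head=3 tape=BB111[1]B   (Q,1)→(Q,1,+1)
state=Q head=4 tape=BB1111[B]   (Q,B)→(P,0,-1)
state=P head=3 tape=BB111[1]0
No transition is defined for (P, 1); M halts in state P.

P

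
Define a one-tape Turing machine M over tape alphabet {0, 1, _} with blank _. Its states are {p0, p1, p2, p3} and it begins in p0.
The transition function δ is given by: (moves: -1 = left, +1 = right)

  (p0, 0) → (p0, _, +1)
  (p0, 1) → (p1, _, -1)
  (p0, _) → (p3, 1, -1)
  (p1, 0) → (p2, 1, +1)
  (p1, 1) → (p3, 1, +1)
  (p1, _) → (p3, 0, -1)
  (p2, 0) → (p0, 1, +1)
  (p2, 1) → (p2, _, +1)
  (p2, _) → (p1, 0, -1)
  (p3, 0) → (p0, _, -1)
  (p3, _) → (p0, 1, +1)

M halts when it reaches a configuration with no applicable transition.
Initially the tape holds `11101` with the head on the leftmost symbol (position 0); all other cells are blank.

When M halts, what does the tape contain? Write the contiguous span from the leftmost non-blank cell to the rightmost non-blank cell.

111110

state=p0 head=0 tape=__[1]1101   (p0,1)→(p1,_,-1)
state=p1 head=-1 tape=_[_]_1101   (p1,_)→(p3,0,-1)
state=p3 head=-2 tape=[_]0_1101   (p3,_)→(p0,1,+1)
state=p0 head=-1 tape=1[0]_1101   (p0,0)→(p0,_,+1)
state=p0 head=0 tape=1_[_]1101   (p0,_)→(p3,1,-1)
state=p3 head=-1 tape=1[_]11101   (p3,_)→(p0,1,+1)
state=p0 head=0 tape=11[1]1101   (p0,1)→(p1,_,-1)
state=p1 head=-1 tape=1[1]_1101   (p1,1)→(p3,1,+1)
state=p3 head=0 tape=11[_]1101   (p3,_)→(p0,1,+1)
state=p0 head=1 tape=111[1]101   (p0,1)→(p1,_,-1)
state=p1 head=0 tape=11[1]_101   (p1,1)→(p3,1,+1)
state=p3 head=1 tape=111[_]101   (p3,_)→(p0,1,+1)
state=p0 head=2 tape=1111[1]01   (p0,1)→(p1,_,-1)
state=p1 head=1 tape=111[1]_01   (p1,1)→(p3,1,+1)
state=p3 head=2 tape=1111[_]01   (p3,_)→(p0,1,+1)
state=p0 head=3 tape=11111[0]1   (p0,0)→(p0,_,+1)
state=p0 head=4 tape=11111_[1]   (p0,1)→(p1,_,-1)
state=p1 head=3 tape=11111[_]_   (p1,_)→(p3,0,-1)
state=p3 head=2 tape=1111[1]0_
The non-blank tape span at halt is 111110.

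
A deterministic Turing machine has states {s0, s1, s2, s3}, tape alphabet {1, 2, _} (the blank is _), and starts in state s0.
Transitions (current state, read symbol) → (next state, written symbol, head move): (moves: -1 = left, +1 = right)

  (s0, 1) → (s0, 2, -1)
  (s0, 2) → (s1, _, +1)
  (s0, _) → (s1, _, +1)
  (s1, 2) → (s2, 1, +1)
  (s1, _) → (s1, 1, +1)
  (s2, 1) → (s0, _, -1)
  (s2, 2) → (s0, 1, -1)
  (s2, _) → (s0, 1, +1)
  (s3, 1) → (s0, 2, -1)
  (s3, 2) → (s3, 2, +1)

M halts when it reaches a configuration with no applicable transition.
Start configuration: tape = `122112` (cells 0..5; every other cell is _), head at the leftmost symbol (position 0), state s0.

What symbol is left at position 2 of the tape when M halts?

state=s0 head=0 tape=_[1]22112   (s0,1)→(s0,2,-1)
state=s0 head=-1 tape=[_]222112   (s0,_)→(s1,_,+1)
state=s1 head=0 tape=_[2]22112   (s1,2)→(s2,1,+1)
state=s2 head=1 tape=_1[2]2112   (s2,2)→(s0,1,-1)
state=s0 head=0 tape=_[1]12112   (s0,1)→(s0,2,-1)
state=s0 head=-1 tape=[_]212112   (s0,_)→(s1,_,+1)
state=s1 head=0 tape=_[2]12112   (s1,2)→(s2,1,+1)
state=s2 head=1 tape=_1[1]2112   (s2,1)→(s0,_,-1)
state=s0 head=0 tape=_[1]_2112   (s0,1)→(s0,2,-1)
state=s0 head=-1 tape=[_]2_2112   (s0,_)→(s1,_,+1)
state=s1 head=0 tape=_[2]_2112   (s1,2)→(s2,1,+1)
state=s2 head=1 tape=_1[_]2112   (s2,_)→(s0,1,+1)
state=s0 head=2 tape=_11[2]112   (s0,2)→(s1,_,+1)
state=s1 head=3 tape=_11_[1]12
Cell 2 holds _ when M halts.

_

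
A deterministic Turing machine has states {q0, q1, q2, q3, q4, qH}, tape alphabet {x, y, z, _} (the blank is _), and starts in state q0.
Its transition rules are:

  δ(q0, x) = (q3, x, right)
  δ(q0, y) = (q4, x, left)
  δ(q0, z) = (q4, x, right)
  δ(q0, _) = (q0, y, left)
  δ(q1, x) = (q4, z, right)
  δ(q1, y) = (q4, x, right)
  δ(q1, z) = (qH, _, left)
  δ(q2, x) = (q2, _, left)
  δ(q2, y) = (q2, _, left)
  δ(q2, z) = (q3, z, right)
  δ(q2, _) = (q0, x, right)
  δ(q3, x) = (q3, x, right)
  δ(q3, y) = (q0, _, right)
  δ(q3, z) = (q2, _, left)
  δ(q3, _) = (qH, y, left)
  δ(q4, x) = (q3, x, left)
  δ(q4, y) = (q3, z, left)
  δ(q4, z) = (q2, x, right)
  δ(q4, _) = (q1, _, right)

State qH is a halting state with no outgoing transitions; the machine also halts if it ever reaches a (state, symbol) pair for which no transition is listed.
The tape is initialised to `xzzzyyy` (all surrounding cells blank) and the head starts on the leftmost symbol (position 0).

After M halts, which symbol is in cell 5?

q0 | _[x]zzzyyy__   read x → write x, move right, go to q3
q3 | _x[z]zzyyy__   read z → write _, move left, go to q2
q2 | _[x]_zzyyy__   read x → write _, move left, go to q2
q2 | [_]__zzyyy__   read _ → write x, move right, go to q0
q0 | x[_]_zzyyy__   read _ → write y, move left, go to q0
q0 | [x]y_zzyyy__   read x → write x, move right, go to q3
q3 | x[y]_zzyyy__   read y → write _, move right, go to q0
q0 | x_[_]zzyyy__   read _ → write y, move left, go to q0
q0 | x[_]yzzyyy__   read _ → write y, move left, go to q0
q0 | [x]yyzzyyy__   read x → write x, move right, go to q3
q3 | x[y]yzzyyy__   read y → write _, move right, go to q0
q0 | x_[y]zzyyy__   read y → write x, move left, go to q4
q4 | x[_]xzzyyy__   read _ → write _, move right, go to q1
q1 | x_[x]zzyyy__   read x → write z, move right, go to q4
q4 | x_z[z]zyyy__   read z → write x, move right, go to q2
q2 | x_zx[z]yyy__   read z → write z, move right, go to q3
q3 | x_zxz[y]yy__   read y → write _, move right, go to q0
q0 | x_zxz_[y]y__   read y → write x, move left, go to q4
q4 | x_zxz[_]xy__   read _ → write _, move right, go to q1
q1 | x_zxz_[x]y__   read x → write z, move right, go to q4
q4 | x_zxz_z[y]__   read y → write z, move left, go to q3
q3 | x_zxz_[z]z__   read z → write _, move left, go to q2
q2 | x_zxz[_]_z__   read _ → write x, move right, go to q0
q0 | x_zxzx[_]z__   read _ → write y, move left, go to q0
q0 | x_zxz[x]yz__   read x → write x, move right, go to q3
q3 | x_zxzx[y]z__   read y → write _, move right, go to q0
q0 | x_zxzx_[z]__   read z → write x, move right, go to q4
q4 | x_zxzx_x[_]_   read _ → write _, move right, go to q1
q1 | x_zxzx_x_[_]
Cell 5 holds _ when M halts.

_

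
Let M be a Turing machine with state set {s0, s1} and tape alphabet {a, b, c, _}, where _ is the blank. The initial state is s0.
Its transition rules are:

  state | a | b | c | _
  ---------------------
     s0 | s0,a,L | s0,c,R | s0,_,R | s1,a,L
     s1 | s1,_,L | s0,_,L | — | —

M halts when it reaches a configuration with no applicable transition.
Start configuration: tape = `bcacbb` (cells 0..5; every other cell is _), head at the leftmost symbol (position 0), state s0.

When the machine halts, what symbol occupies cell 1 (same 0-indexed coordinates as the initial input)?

a

s0 | [b]cacbb   read b → write c, move R, go to s0
s0 | c[c]acbb   read c → write _, move R, go to s0
s0 | c_[a]cbb   read a → write a, move L, go to s0
s0 | c[_]acbb   read _ → write a, move L, go to s1
s1 | [c]aacbb
Cell 1 holds a when M halts.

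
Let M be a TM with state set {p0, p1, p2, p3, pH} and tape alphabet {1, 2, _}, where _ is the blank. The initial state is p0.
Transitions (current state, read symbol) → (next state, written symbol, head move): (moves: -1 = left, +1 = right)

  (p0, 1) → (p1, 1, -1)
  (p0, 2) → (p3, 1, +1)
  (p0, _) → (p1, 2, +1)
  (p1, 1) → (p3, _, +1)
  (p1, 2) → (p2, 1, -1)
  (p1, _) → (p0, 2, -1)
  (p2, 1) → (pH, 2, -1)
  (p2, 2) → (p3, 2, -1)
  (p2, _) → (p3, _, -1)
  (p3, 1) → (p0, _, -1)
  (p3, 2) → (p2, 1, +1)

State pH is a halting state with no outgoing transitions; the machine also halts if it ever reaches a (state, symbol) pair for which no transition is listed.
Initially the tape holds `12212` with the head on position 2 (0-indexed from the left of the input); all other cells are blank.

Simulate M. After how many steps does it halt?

5

state=p0 head=2 tape=_12[2]12   (p0,2)→(p3,1,+1)
state=p3 head=3 tape=_121[1]2   (p3,1)→(p0,_,-1)
state=p0 head=2 tape=_12[1]_2   (p0,1)→(p1,1,-1)
state=p1 head=1 tape=_1[2]1_2   (p1,2)→(p2,1,-1)
state=p2 head=0 tape=_[1]11_2   (p2,1)→(pH,2,-1)
state=pH head=-1 tape=[_]211_2
M halts after 5 transitions.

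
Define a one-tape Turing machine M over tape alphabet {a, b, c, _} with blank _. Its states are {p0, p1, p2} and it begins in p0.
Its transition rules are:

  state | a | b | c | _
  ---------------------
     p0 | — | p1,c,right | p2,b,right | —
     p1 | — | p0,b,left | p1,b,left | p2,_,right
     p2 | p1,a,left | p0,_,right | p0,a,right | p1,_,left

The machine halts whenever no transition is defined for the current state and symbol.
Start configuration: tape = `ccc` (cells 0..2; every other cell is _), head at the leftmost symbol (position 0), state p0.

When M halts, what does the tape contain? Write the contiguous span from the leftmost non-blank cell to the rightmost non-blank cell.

bab

state=p0 head=0 tape=[c]cc_   (p0,c)→(p2,b,right)
state=p2 head=1 tape=b[c]c_   (p2,c)→(p0,a,right)
state=p0 head=2 tape=ba[c]_   (p0,c)→(p2,b,right)
state=p2 head=3 tape=bab[_]   (p2,_)→(p1,_,left)
state=p1 head=2 tape=ba[b]_   (p1,b)→(p0,b,left)
state=p0 head=1 tape=b[a]b_
The non-blank tape span at halt is bab.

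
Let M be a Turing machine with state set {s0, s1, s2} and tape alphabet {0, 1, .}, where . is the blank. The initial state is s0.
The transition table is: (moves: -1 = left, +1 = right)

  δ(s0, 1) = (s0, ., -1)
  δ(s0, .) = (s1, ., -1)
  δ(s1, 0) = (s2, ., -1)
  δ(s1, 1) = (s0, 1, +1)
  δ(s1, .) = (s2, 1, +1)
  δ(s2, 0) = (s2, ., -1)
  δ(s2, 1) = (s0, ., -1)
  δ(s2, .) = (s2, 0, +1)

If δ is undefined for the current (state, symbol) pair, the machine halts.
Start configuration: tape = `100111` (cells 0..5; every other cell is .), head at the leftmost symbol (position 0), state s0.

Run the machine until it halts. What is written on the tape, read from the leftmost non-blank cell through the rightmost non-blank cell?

state=s0 head=0 tape=......[1]00111   (s0,1)→(s0,.,-1)
state=s0 head=-1 tape=.....[.].00111   (s0,.)→(s1,.,-1)
state=s1 head=-2 tape=....[.]..00111   (s1,.)→(s2,1,+1)
state=s2 head=-1 tape=....1[.].00111   (s2,.)→(s2,0,+1)
state=s2 head=0 tape=....10[.]00111   (s2,.)→(s2,0,+1)
state=s2 head=1 tape=....100[0]0111   (s2,0)→(s2,.,-1)
state=s2 head=0 tape=....10[0].0111   (s2,0)→(s2,.,-1)
state=s2 head=-1 tape=....1[0]..0111   (s2,0)→(s2,.,-1)
state=s2 head=-2 tape=....[1]...0111   (s2,1)→(s0,.,-1)
state=s0 head=-3 tape=...[.]....0111   (s0,.)→(s1,.,-1)
state=s1 head=-4 tape=..[.].....0111   (s1,.)→(s2,1,+1)
state=s2 head=-3 tape=..1[.]....0111   (s2,.)→(s2,0,+1)
state=s2 head=-2 tape=..10[.]...0111   (s2,.)→(s2,0,+1)
state=s2 head=-1 tape=..100[.]..0111   (s2,.)→(s2,0,+1)
state=s2 head=0 tape=..1000[.].0111   (s2,.)→(s2,0,+1)
state=s2 head=1 tape=..10000[.]0111   (s2,.)→(s2,0,+1)
state=s2 head=2 tape=..100000[0]111   (s2,0)→(s2,.,-1)
state=s2 head=1 tape=..10000[0].111   (s2,0)→(s2,.,-1)
state=s2 head=0 tape=..1000[0]..111   (s2,0)→(s2,.,-1)
state=s2 head=-1 tape=..100[0]...111   (s2,0)→(s2,.,-1)
state=s2 head=-2 tape=..10[0]....111   (s2,0)→(s2,.,-1)
state=s2 head=-3 tape=..1[0].....111   (s2,0)→(s2,.,-1)
state=s2 head=-4 tape=..[1]......111   (s2,1)→(s0,.,-1)
state=s0 head=-5 tape=.[.].......111   (s0,.)→(s1,.,-1)
state=s1 head=-6 tape=[.]........111   (s1,.)→(s2,1,+1)
state=s2 head=-5 tape=1[.].......111   (s2,.)→(s2,0,+1)
state=s2 head=-4 tape=10[.]......111   (s2,.)→(s2,0,+1)
state=s2 head=-3 tape=100[.].....111   (s2,.)→(s2,0,+1)
state=s2 head=-2 tape=1000[.]....111   (s2,.)→(s2,0,+1)
state=s2 head=-1 tape=10000[.]...111   (s2,.)→(s2,0,+1)
state=s2 head=0 tape=100000[.]..111   (s2,.)→(s2,0,+1)
state=s2 head=1 tape=1000000[.].111   (s2,.)→(s2,0,+1)
state=s2 head=2 tape=10000000[.]111   (s2,.)→(s2,0,+1)
state=s2 head=3 tape=100000000[1]11   (s2,1)→(s0,.,-1)
state=s0 head=2 tape=10000000[0].11
The non-blank tape span at halt is 100000000.11.

100000000.11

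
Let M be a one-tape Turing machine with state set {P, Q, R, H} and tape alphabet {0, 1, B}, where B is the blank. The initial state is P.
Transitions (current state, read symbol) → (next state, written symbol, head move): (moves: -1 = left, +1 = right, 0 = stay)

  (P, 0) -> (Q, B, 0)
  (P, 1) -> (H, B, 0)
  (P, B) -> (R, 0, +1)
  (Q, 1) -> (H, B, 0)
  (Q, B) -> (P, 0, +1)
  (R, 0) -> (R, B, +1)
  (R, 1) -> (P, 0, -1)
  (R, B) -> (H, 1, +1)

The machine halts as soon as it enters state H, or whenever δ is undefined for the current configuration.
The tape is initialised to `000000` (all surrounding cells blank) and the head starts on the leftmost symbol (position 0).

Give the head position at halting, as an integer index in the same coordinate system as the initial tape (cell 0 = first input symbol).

P | [0]00000BBB   read 0 → write B, move 0, go to Q
Q | [B]00000BBB   read B → write 0, move +1, go to P
P | 0[0]0000BBB   read 0 → write B, move 0, go to Q
Q | 0[B]0000BBB   read B → write 0, move +1, go to P
P | 00[0]000BBB   read 0 → write B, move 0, go to Q
Q | 00[B]000BBB   read B → write 0, move +1, go to P
P | 000[0]00BBB   read 0 → write B, move 0, go to Q
Q | 000[B]00BBB   read B → write 0, move +1, go to P
P | 0000[0]0BBB   read 0 → write B, move 0, go to Q
Q | 0000[B]0BBB   read B → write 0, move +1, go to P
P | 00000[0]BBB   read 0 → write B, move 0, go to Q
Q | 00000[B]BBB   read B → write 0, move +1, go to P
P | 000000[B]BB   read B → write 0, move +1, go to R
R | 0000000[B]B   read B → write 1, move +1, go to H
H | 00000001[B]
At halt the head is at cell 8.

8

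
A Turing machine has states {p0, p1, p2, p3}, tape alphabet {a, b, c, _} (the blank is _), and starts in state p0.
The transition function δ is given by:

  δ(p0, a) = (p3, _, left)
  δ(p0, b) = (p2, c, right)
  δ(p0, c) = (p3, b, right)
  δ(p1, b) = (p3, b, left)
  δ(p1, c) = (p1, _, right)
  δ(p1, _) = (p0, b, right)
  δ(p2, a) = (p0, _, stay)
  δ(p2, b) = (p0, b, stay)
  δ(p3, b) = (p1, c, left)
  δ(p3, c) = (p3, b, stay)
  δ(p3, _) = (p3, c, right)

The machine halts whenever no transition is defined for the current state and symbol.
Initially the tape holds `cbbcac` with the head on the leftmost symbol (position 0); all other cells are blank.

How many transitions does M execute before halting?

state=p0 head=0 tape=_[c]bbcac   (p0,c)→(p3,b,right)
state=p3 head=1 tape=_b[b]bcac   (p3,b)→(p1,c,left)
state=p1 head=0 tape=_[b]cbcac   (p1,b)→(p3,b,left)
state=p3 head=-1 tape=[_]bcbcac   (p3,_)→(p3,c,right)
state=p3 head=0 tape=c[b]cbcac   (p3,b)→(p1,c,left)
state=p1 head=-1 tape=[c]ccbcac   (p1,c)→(p1,_,right)
state=p1 head=0 tape=_[c]cbcac   (p1,c)→(p1,_,right)
state=p1 head=1 tape=__[c]bcac   (p1,c)→(p1,_,right)
state=p1 head=2 tape=___[b]cac   (p1,b)→(p3,b,left)
state=p3 head=1 tape=__[_]bcac   (p3,_)→(p3,c,right)
state=p3 head=2 tape=__c[b]cac   (p3,b)→(p1,c,left)
state=p1 head=1 tape=__[c]ccac   (p1,c)→(p1,_,right)
state=p1 head=2 tape=___[c]cac   (p1,c)→(p1,_,right)
state=p1 head=3 tape=____[c]ac   (p1,c)→(p1,_,right)
state=p1 head=4 tape=_____[a]c
M halts after 14 transitions.

14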